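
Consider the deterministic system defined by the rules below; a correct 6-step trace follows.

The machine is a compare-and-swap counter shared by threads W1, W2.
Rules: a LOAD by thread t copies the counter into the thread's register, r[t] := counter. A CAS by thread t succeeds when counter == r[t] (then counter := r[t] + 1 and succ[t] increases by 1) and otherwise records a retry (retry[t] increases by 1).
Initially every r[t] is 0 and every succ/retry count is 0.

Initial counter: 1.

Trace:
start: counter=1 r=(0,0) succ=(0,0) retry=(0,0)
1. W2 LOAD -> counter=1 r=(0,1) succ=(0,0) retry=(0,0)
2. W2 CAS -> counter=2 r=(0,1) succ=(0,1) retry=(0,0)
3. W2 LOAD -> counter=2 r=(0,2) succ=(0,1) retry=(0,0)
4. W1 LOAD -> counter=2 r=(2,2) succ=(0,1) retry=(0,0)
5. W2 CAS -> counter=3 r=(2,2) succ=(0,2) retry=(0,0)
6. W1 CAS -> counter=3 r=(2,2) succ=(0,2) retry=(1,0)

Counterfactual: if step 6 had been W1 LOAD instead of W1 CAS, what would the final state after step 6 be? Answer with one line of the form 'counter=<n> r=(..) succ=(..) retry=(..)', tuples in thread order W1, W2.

(re-executing from step 6 with the substitution; state before step 6: counter=3 r=(2,2) succ=(0,2) retry=(0,0))
6. W1 LOAD -> counter=3 r=(3,2) succ=(0,2) retry=(0,0)

counter=3 r=(3,2) succ=(0,2) retry=(0,0)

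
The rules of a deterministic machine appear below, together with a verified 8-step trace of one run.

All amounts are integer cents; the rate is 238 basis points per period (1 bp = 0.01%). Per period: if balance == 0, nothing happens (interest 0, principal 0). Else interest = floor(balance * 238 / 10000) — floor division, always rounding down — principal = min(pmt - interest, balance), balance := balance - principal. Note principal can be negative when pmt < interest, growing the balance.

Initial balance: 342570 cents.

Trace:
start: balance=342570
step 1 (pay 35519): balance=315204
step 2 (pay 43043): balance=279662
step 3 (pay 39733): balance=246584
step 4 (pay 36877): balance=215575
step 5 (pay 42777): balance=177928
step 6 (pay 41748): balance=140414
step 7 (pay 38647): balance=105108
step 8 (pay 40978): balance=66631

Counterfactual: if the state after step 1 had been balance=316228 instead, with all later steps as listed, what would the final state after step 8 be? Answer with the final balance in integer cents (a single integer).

67840

state after step 1 := balance=316228
step 2 (pay 43043): balance=280711
step 3 (pay 39733): balance=247658
step 4 (pay 36877): balance=216675
step 5 (pay 42777): balance=179054
step 6 (pay 41748): balance=141567
step 7 (pay 38647): balance=106289
step 8 (pay 40978): balance=67840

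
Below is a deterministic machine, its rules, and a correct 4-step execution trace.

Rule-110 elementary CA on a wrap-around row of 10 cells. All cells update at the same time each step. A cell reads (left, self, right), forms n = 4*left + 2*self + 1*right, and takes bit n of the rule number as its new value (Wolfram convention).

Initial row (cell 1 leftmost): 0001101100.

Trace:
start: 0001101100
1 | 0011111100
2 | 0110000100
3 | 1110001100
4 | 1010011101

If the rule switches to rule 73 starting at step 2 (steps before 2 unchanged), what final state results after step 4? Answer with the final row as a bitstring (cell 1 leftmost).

1010110101

(re-executing steps 2..4 under rule 73; state before step 2: 0011111100)
2 | 1010000101
3 | 1000110001
4 | 1010110101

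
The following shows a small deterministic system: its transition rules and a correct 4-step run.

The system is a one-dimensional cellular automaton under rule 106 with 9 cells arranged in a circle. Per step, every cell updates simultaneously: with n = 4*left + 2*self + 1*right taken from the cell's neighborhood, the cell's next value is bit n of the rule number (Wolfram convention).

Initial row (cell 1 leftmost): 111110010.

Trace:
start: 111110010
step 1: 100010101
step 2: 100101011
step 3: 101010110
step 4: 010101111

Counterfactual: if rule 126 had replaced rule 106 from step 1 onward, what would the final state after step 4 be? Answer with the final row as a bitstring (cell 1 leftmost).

000001111

(re-executing steps 1..4 under rule 126; state before step 1: 111110010)
step 1: 100011111
step 2: 110110000
step 3: 111111001
step 4: 000001111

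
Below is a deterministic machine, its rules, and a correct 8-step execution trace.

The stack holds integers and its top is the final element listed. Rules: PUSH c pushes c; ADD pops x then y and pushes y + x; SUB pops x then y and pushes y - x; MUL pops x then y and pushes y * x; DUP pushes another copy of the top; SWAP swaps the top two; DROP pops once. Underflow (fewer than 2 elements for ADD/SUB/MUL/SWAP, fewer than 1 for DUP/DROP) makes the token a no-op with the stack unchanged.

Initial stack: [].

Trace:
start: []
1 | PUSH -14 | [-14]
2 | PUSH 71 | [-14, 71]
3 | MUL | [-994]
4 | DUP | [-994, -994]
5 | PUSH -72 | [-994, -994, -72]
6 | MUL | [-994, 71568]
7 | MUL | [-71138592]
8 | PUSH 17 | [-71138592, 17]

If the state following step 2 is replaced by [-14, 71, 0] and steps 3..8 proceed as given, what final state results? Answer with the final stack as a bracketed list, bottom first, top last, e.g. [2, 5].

[-14, 0, 17]

state after step 2 := [-14, 71, 0]
3 | MUL | [-14, 0]
4 | DUP | [-14, 0, 0]
5 | PUSH -72 | [-14, 0, 0, -72]
6 | MUL | [-14, 0, 0]
7 | MUL | [-14, 0]
8 | PUSH 17 | [-14, 0, 17]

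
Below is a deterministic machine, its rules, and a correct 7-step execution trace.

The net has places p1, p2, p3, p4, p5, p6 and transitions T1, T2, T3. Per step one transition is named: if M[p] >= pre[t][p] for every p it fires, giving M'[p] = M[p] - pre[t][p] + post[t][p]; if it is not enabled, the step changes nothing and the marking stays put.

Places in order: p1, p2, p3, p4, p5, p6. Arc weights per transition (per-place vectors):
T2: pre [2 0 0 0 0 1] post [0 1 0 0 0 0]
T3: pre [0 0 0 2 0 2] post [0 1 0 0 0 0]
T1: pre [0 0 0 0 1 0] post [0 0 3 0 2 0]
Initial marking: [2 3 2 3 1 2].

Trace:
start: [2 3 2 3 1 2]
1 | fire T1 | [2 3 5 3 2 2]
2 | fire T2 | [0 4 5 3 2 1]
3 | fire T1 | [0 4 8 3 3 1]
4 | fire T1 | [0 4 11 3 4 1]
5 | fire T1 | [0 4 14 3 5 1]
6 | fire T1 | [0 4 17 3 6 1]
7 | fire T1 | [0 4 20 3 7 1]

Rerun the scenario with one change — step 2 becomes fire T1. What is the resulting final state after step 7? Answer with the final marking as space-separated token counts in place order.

2 3 23 3 8 2

(re-executing from step 2 with the substitution; state before step 2: [2 3 5 3 2 2])
2 | fire T1 | [2 3 8 3 3 2]
3 | fire T1 | [2 3 11 3 4 2]
4 | fire T1 | [2 3 14 3 5 2]
5 | fire T1 | [2 3 17 3 6 2]
6 | fire T1 | [2 3 20 3 7 2]
7 | fire T1 | [2 3 23 3 8 2]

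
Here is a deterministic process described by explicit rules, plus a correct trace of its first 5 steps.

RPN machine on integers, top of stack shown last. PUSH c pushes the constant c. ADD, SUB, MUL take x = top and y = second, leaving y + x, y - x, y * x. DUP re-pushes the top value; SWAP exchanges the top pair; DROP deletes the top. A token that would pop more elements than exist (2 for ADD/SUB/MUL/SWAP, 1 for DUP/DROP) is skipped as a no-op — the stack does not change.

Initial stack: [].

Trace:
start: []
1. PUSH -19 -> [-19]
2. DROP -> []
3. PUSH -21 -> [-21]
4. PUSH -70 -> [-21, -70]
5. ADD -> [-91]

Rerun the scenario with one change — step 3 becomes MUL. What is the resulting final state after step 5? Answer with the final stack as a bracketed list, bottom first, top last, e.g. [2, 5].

(re-executing from step 3 with the substitution; state before step 3: [])
3. MUL -> []
4. PUSH -70 -> [-70]
5. ADD -> [-70]

[-70]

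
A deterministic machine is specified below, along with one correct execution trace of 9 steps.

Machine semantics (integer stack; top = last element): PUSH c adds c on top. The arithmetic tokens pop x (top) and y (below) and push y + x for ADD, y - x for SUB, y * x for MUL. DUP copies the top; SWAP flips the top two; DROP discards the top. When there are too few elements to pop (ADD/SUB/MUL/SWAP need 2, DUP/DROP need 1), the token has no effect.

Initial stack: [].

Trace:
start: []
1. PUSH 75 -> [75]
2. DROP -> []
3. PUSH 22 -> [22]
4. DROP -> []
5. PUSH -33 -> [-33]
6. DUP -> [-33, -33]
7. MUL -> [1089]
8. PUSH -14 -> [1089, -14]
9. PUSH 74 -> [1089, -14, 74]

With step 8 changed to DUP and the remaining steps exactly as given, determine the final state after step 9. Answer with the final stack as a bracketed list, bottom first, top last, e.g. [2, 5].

[1089, 1089, 74]

(re-executing from step 8 with the substitution; state before step 8: [1089])
8. DUP -> [1089, 1089]
9. PUSH 74 -> [1089, 1089, 74]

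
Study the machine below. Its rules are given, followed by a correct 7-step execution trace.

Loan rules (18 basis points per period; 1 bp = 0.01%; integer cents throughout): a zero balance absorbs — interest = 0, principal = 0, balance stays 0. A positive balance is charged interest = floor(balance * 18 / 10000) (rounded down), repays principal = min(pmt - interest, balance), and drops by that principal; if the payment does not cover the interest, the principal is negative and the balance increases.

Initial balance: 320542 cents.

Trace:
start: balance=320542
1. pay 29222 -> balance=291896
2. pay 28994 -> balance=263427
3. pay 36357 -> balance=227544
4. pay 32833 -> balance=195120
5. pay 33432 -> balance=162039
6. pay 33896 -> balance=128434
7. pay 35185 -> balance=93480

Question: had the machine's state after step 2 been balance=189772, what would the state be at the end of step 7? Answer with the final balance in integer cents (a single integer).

state after step 2 := balance=189772
3. pay 36357 -> balance=153756
4. pay 32833 -> balance=121199
5. pay 33432 -> balance=87985
6. pay 33896 -> balance=54247
7. pay 35185 -> balance=19159

19159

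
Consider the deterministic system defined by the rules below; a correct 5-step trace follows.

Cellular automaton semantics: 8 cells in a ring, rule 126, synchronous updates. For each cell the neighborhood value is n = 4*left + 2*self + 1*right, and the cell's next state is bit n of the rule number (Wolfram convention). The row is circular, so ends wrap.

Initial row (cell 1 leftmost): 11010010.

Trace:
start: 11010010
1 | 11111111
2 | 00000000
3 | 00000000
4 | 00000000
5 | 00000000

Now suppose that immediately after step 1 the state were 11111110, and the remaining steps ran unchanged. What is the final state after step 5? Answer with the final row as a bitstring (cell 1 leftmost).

00111000

state after step 1 := 11111110
2 | 10000011
3 | 11000110
4 | 11101111
5 | 00111000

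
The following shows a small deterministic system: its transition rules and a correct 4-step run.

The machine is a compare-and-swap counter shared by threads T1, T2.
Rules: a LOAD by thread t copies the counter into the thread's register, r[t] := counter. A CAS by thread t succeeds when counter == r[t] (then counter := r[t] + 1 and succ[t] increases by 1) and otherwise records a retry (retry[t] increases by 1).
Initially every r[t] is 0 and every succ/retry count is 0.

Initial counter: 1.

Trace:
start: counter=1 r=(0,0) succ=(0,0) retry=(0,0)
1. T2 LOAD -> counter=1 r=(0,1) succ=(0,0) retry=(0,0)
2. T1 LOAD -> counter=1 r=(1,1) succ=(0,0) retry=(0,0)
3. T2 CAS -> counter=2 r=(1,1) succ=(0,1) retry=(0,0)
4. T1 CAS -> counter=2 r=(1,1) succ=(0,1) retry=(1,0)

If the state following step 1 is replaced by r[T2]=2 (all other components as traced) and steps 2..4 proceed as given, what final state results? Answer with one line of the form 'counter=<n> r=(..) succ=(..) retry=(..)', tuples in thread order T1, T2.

state after step 1 := counter=1 r=(0,2) succ=(0,0) retry=(0,0)
2. T1 LOAD -> counter=1 r=(1,2) succ=(0,0) retry=(0,0)
3. T2 CAS -> counter=1 r=(1,2) succ=(0,0) retry=(0,1)
4. T1 CAS -> counter=2 r=(1,2) succ=(1,0) retry=(0,1)

counter=2 r=(1,2) succ=(1,0) retry=(0,1)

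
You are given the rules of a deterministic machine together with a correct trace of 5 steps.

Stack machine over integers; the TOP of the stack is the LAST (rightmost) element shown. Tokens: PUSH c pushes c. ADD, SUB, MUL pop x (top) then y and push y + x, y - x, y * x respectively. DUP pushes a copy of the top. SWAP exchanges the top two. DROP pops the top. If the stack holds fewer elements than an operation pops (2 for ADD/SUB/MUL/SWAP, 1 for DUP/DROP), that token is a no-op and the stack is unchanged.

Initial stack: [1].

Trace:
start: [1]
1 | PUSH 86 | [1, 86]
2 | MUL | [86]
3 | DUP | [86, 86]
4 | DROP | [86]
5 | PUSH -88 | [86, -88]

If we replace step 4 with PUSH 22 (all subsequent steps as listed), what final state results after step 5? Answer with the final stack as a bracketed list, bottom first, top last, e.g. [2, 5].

[86, 86, 22, -88]

(re-executing from step 4 with the substitution; state before step 4: [86, 86])
4 | PUSH 22 | [86, 86, 22]
5 | PUSH -88 | [86, 86, 22, -88]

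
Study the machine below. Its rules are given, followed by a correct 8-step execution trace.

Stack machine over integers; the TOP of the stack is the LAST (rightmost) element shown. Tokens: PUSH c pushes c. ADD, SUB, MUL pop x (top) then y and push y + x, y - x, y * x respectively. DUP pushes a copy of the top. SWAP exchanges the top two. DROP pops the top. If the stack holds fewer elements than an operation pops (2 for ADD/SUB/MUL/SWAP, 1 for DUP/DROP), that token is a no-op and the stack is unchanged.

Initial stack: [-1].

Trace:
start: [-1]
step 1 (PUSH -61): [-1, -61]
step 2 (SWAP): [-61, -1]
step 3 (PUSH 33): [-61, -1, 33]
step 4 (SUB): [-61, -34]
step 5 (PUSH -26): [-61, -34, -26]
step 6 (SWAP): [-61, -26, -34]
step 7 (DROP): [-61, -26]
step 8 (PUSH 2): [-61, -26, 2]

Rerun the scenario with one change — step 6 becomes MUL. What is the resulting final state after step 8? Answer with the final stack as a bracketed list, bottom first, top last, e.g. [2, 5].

(re-executing from step 6 with the substitution; state before step 6: [-61, -34, -26])
step 6 (MUL): [-61, 884]
step 7 (DROP): [-61]
step 8 (PUSH 2): [-61, 2]

[-61, 2]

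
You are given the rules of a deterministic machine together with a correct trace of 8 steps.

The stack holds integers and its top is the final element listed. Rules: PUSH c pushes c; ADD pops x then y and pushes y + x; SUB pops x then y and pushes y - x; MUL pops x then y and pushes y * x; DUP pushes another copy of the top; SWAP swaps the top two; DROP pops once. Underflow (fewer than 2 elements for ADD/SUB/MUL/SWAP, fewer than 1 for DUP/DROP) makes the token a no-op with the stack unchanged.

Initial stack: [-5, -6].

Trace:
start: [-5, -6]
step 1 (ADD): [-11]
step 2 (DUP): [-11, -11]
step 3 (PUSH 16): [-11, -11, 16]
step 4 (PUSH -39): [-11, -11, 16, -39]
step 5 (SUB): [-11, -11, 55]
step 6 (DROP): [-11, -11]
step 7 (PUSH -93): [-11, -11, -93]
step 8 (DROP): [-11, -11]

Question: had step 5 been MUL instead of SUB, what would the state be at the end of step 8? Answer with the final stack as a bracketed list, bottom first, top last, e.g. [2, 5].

[-11, -11]

(re-executing from step 5 with the substitution; state before step 5: [-11, -11, 16, -39])
step 5 (MUL): [-11, -11, -624]
step 6 (DROP): [-11, -11]
step 7 (PUSH -93): [-11, -11, -93]
step 8 (DROP): [-11, -11]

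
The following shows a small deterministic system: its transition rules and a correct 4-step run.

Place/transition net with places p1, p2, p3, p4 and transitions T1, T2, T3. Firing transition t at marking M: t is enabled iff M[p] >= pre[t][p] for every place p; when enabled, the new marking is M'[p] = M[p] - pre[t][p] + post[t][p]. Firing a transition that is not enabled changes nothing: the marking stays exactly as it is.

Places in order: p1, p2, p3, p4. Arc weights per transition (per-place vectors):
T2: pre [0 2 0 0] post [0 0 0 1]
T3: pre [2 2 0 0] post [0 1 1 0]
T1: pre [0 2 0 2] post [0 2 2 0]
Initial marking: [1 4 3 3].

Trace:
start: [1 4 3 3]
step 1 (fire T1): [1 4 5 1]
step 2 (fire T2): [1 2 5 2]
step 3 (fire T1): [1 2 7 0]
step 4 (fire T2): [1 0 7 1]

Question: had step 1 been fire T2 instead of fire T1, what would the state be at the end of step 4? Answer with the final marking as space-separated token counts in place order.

(re-executing from step 1 with the substitution; state before step 1: [1 4 3 3])
step 1 (fire T2): [1 2 3 4]
step 2 (fire T2): [1 0 3 5]
step 3 (fire T1): [1 0 3 5]
step 4 (fire T2): [1 0 3 5]

1 0 3 5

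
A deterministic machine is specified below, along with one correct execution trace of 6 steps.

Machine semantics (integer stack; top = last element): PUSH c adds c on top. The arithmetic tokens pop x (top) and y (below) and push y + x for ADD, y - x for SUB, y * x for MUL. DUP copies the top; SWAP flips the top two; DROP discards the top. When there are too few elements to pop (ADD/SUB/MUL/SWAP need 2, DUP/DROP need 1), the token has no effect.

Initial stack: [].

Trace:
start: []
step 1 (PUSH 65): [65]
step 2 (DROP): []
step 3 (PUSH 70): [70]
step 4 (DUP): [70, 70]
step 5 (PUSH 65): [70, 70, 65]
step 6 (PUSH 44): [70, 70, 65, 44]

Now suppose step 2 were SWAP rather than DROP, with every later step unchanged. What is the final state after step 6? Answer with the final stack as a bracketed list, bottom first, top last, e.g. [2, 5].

(re-executing from step 2 with the substitution; state before step 2: [65])
step 2 (SWAP): [65]
step 3 (PUSH 70): [65, 70]
step 4 (DUP): [65, 70, 70]
step 5 (PUSH 65): [65, 70, 70, 65]
step 6 (PUSH 44): [65, 70, 70, 65, 44]

[65, 70, 70, 65, 44]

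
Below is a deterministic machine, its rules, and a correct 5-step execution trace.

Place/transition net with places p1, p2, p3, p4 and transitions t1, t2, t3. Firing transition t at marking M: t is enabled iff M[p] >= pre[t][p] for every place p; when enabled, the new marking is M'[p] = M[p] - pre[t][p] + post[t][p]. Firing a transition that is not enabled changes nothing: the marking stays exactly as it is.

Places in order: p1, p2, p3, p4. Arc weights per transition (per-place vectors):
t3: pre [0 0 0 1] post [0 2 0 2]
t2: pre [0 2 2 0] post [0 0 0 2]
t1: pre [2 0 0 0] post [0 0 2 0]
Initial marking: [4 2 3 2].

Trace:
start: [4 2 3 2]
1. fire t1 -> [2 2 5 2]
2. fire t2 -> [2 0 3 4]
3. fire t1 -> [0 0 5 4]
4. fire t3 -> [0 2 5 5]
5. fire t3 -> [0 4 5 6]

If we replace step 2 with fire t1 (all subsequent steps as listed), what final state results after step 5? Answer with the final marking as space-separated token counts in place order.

0 6 7 4

(re-executing from step 2 with the substitution; state before step 2: [2 2 5 2])
2. fire t1 -> [0 2 7 2]
3. fire t1 -> [0 2 7 2]
4. fire t3 -> [0 4 7 3]
5. fire t3 -> [0 6 7 4]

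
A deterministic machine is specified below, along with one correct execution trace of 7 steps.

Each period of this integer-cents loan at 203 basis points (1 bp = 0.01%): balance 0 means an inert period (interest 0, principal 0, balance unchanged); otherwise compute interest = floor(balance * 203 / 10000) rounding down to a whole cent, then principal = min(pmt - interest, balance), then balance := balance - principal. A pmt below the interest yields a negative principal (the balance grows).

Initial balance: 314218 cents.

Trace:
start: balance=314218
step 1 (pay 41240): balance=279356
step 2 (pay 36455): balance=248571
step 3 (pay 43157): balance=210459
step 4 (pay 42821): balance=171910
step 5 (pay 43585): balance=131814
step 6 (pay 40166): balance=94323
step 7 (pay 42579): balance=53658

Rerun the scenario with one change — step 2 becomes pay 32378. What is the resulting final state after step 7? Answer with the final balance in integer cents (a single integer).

(re-executing from step 2 with the substitution; state before step 2: balance=279356)
step 2 (pay 32378): balance=252648
step 3 (pay 43157): balance=214619
step 4 (pay 42821): balance=176154
step 5 (pay 43585): balance=136144
step 6 (pay 40166): balance=98741
step 7 (pay 42579): balance=58166

58166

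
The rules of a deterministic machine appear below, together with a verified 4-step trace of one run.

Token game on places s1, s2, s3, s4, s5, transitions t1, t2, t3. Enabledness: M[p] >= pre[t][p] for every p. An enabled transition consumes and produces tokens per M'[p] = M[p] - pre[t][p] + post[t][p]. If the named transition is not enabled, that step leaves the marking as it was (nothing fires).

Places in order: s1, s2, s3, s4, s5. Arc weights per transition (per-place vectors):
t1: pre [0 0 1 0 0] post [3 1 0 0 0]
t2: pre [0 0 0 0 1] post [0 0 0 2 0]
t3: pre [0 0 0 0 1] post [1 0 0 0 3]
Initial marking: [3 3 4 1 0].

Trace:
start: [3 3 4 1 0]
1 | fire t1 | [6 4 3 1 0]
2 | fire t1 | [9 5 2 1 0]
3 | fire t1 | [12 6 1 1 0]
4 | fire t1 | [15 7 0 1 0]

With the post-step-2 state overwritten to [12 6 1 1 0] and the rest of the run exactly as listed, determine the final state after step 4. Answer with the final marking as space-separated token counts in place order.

state after step 2 := [12 6 1 1 0]
3 | fire t1 | [15 7 0 1 0]
4 | fire t1 | [15 7 0 1 0]

15 7 0 1 0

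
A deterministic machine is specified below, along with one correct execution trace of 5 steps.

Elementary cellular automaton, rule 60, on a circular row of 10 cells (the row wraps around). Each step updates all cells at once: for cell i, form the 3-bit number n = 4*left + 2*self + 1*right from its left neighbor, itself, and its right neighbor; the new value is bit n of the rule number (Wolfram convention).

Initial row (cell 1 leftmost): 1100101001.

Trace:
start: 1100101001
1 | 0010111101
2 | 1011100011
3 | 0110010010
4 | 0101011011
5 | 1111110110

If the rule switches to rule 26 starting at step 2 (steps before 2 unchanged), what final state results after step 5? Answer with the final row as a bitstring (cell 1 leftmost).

(re-executing steps 2..5 under rule 26; state before step 2: 0010111101)
2 | 1100100000
3 | 1011010001
4 | 0010001011
5 | 1101010010

1101010010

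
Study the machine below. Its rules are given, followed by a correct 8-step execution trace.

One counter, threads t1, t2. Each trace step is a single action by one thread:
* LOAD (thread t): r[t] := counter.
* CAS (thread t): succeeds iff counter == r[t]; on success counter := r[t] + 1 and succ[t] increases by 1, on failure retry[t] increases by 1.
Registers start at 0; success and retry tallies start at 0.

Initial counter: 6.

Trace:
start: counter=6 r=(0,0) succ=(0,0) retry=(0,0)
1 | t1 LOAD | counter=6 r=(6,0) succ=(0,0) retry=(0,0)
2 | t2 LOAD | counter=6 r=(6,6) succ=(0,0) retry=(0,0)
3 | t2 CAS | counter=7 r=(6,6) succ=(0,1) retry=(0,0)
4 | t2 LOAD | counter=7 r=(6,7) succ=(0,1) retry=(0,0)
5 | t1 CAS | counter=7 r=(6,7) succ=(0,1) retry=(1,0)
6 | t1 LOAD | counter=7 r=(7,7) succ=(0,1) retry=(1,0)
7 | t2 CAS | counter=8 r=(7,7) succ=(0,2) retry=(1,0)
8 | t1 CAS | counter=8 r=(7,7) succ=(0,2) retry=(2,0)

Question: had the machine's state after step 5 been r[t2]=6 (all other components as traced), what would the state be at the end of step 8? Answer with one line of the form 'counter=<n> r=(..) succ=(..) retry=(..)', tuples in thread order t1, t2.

counter=8 r=(7,6) succ=(1,1) retry=(1,1)

state after step 5 := counter=7 r=(6,6) succ=(0,1) retry=(1,0)
6 | t1 LOAD | counter=7 r=(7,6) succ=(0,1) retry=(1,0)
7 | t2 CAS | counter=7 r=(7,6) succ=(0,1) retry=(1,1)
8 | t1 CAS | counter=8 r=(7,6) succ=(1,1) retry=(1,1)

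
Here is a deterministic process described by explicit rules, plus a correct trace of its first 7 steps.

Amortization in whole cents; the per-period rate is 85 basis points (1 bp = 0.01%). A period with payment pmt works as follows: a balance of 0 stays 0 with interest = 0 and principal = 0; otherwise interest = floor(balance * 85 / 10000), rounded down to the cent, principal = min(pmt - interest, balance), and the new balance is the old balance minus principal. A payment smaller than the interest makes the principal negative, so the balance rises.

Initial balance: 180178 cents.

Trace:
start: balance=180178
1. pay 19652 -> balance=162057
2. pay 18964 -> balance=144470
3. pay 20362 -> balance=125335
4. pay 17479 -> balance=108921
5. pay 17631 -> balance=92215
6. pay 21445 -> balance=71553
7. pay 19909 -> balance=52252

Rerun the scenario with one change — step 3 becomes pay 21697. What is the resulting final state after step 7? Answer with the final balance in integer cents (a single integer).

50872

(re-executing from step 3 with the substitution; state before step 3: balance=144470)
3. pay 21697 -> balance=124000
4. pay 17479 -> balance=107575
5. pay 17631 -> balance=90858
6. pay 21445 -> balance=70185
7. pay 19909 -> balance=50872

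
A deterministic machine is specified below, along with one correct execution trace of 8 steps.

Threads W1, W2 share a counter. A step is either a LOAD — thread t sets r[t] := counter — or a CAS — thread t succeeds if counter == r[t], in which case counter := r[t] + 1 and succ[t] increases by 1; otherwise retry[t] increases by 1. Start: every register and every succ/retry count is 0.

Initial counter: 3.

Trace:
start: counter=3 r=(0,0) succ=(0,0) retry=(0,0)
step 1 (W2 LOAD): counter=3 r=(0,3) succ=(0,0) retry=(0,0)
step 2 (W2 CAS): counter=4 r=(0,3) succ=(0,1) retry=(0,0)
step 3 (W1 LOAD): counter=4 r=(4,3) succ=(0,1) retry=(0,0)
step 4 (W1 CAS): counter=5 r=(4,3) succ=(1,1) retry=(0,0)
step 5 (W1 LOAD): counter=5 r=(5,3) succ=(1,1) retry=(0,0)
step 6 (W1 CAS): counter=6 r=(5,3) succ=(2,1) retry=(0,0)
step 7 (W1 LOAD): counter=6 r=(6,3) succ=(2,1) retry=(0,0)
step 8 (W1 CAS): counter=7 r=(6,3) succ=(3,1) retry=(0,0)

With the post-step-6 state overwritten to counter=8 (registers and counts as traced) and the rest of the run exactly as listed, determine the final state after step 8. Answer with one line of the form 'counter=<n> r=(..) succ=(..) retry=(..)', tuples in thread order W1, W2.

state after step 6 := counter=8 r=(5,3) succ=(2,1) retry=(0,0)
step 7 (W1 LOAD): counter=8 r=(8,3) succ=(2,1) retry=(0,0)
step 8 (W1 CAS): counter=9 r=(8,3) succ=(3,1) retry=(0,0)

counter=9 r=(8,3) succ=(3,1) retry=(0,0)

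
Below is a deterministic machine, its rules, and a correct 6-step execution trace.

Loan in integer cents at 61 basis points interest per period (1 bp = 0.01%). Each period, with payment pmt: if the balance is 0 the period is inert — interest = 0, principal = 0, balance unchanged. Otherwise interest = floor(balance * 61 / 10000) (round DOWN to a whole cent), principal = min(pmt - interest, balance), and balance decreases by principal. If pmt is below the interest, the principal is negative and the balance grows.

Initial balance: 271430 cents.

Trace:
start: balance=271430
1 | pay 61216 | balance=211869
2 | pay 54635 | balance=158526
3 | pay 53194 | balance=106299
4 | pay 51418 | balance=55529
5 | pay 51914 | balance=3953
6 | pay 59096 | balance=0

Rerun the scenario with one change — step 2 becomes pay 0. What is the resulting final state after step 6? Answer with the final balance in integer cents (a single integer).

861

(re-executing from step 2 with the substitution; state before step 2: balance=211869)
2 | pay 0 | balance=213161
3 | pay 53194 | balance=161267
4 | pay 51418 | balance=110832
5 | pay 51914 | balance=59594
6 | pay 59096 | balance=861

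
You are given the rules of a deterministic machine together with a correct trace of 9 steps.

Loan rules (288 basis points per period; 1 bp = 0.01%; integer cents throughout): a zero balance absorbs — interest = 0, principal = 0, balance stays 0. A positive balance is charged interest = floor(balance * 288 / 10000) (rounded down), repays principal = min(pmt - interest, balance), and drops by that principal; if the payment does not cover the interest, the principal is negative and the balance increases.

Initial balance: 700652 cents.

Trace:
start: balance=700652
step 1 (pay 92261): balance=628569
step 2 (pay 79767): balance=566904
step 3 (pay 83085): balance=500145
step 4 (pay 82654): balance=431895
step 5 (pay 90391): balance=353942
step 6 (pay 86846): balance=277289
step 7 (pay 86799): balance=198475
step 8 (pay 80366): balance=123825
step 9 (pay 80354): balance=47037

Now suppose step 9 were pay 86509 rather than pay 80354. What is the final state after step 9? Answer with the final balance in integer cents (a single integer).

(re-executing from step 9 with the substitution; state before step 9: balance=123825)
step 9 (pay 86509): balance=40882

40882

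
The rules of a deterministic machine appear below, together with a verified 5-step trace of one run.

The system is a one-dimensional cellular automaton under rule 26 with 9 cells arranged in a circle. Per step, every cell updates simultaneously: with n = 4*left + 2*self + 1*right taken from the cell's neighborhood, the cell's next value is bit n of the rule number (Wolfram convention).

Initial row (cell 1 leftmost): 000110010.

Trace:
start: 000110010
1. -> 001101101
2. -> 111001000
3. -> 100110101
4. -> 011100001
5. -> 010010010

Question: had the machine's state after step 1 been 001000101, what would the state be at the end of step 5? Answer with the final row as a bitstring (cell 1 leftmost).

state after step 1 := 001000101
2. -> 110101000
3. -> 100000101
4. -> 010001001
5. -> 001010110

001010110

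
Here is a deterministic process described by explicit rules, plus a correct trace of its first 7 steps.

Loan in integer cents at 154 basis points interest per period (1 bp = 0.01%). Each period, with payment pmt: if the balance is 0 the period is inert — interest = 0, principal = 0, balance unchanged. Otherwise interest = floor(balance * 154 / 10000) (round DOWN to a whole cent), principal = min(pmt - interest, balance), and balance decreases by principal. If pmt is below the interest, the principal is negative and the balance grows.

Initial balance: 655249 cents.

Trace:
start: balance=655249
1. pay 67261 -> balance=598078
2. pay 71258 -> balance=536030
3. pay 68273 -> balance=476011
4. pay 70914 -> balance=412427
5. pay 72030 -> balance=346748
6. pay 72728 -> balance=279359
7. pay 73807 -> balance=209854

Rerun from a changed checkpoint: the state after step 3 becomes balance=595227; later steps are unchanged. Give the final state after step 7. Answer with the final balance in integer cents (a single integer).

state after step 3 := balance=595227
4. pay 70914 -> balance=533479
5. pay 72030 -> balance=469664
6. pay 72728 -> balance=404168
7. pay 73807 -> balance=336585

336585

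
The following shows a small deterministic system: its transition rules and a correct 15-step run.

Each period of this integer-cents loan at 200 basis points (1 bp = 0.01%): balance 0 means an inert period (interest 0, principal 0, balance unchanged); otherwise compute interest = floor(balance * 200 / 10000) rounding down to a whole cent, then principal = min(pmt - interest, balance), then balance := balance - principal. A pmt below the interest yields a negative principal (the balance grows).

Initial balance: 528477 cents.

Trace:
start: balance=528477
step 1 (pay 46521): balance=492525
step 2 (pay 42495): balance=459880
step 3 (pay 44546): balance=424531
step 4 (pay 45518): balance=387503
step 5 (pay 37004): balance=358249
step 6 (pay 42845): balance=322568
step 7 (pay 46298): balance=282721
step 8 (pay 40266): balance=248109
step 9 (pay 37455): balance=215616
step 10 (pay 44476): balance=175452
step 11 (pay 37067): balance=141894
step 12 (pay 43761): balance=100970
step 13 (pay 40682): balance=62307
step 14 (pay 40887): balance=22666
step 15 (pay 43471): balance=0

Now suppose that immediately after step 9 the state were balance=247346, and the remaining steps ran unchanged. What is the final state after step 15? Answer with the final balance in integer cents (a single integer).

state after step 9 := balance=247346
step 10 (pay 44476): balance=207816
step 11 (pay 37067): balance=174905
step 12 (pay 43761): balance=134642
step 13 (pay 40682): balance=96652
step 14 (pay 40887): balance=57698
step 15 (pay 43471): balance=15380

15380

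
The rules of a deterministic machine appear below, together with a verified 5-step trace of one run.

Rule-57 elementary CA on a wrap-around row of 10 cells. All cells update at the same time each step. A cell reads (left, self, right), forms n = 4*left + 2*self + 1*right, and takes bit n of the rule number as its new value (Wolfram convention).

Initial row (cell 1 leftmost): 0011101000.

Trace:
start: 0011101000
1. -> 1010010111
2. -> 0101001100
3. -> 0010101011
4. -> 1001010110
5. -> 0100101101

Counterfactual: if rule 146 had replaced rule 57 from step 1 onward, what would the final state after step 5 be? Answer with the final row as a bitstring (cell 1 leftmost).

0101010001

(re-executing steps 1..5 under rule 146; state before step 1: 0011101000)
1. -> 0101000100
2. -> 1000101010
3. -> 0101000000
4. -> 1000100000
5. -> 0101010001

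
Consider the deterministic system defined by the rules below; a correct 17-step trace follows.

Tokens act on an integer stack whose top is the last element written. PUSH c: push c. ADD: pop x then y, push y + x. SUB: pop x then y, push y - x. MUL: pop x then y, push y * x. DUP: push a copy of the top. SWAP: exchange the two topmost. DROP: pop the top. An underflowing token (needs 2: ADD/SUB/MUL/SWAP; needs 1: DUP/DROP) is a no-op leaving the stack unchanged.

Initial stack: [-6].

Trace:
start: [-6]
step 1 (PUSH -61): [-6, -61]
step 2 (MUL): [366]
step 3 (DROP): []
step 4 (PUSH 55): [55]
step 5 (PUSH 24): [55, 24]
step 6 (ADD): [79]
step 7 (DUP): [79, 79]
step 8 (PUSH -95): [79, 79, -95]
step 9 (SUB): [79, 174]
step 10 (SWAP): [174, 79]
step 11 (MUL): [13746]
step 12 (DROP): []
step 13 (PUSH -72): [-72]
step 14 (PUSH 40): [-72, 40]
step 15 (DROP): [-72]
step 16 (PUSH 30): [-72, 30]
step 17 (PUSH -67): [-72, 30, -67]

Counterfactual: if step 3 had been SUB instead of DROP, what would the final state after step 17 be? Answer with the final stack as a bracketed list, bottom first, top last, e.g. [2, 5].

(re-executing from step 3 with the substitution; state before step 3: [366])
step 3 (SUB): [366]
step 4 (PUSH 55): [366, 55]
step 5 (PUSH 24): [366, 55, 24]
step 6 (ADD): [366, 79]
step 7 (DUP): [366, 79, 79]
step 8 (PUSH -95): [366, 79, 79, -95]
step 9 (SUB): [366, 79, 174]
step 10 (SWAP): [366, 174, 79]
step 11 (MUL): [366, 13746]
step 12 (DROP): [366]
step 13 (PUSH -72): [366, -72]
step 14 (PUSH 40): [366, -72, 40]
step 15 (DROP): [366, -72]
step 16 (PUSH 30): [366, -72, 30]
step 17 (PUSH -67): [366, -72, 30, -67]

[366, -72, 30, -67]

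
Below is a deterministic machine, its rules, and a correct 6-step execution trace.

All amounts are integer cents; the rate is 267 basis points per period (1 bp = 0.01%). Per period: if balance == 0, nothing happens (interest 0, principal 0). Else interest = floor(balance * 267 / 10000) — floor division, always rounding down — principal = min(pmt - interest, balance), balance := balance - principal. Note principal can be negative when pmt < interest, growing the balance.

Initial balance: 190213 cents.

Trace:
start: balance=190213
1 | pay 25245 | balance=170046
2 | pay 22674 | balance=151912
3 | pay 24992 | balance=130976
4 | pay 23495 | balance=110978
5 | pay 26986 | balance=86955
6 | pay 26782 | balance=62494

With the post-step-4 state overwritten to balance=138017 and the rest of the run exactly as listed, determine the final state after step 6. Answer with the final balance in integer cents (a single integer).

90996

state after step 4 := balance=138017
5 | pay 26986 | balance=114716
6 | pay 26782 | balance=90996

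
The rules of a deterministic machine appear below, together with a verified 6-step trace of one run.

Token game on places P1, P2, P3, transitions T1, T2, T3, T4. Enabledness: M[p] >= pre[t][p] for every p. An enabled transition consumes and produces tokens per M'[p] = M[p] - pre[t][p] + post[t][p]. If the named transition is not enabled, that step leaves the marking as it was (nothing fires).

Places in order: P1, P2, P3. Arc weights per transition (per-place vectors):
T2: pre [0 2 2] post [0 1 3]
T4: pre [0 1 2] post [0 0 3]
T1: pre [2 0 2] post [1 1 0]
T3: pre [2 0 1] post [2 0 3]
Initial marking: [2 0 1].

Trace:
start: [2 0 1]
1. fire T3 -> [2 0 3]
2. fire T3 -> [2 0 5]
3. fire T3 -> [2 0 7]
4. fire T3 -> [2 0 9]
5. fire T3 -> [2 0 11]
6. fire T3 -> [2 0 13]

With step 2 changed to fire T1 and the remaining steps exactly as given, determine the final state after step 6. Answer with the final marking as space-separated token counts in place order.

1 1 1

(re-executing from step 2 with the substitution; state before step 2: [2 0 3])
2. fire T1 -> [1 1 1]
3. fire T3 -> [1 1 1]
4. fire T3 -> [1 1 1]
5. fire T3 -> [1 1 1]
6. fire T3 -> [1 1 1]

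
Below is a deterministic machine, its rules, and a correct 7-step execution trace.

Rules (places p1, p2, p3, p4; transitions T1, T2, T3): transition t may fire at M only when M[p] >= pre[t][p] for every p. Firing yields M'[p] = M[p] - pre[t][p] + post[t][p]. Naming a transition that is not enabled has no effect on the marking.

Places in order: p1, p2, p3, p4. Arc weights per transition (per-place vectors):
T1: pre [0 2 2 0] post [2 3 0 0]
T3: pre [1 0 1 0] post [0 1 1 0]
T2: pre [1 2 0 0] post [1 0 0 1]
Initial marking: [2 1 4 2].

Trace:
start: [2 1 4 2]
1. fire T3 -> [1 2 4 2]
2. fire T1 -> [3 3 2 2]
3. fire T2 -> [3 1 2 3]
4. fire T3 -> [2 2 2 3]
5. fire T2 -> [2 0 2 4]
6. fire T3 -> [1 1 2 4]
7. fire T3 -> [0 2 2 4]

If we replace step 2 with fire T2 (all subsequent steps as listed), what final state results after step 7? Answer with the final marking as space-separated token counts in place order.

(re-executing from step 2 with the substitution; state before step 2: [1 2 4 2])
2. fire T2 -> [1 0 4 3]
3. fire T2 -> [1 0 4 3]
4. fire T3 -> [0 1 4 3]
5. fire T2 -> [0 1 4 3]
6. fire T3 -> [0 1 4 3]
7. fire T3 -> [0 1 4 3]

0 1 4 3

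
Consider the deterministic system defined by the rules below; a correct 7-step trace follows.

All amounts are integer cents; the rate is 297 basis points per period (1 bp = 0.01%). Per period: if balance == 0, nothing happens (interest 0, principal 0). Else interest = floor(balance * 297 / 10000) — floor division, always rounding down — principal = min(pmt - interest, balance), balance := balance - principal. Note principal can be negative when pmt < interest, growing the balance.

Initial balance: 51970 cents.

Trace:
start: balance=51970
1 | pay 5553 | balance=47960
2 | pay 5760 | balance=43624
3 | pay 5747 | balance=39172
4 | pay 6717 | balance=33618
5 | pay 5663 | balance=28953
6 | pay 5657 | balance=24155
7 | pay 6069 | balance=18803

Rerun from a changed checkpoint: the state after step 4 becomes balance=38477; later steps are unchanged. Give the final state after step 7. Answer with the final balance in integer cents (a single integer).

24108

state after step 4 := balance=38477
5 | pay 5663 | balance=33956
6 | pay 5657 | balance=29307
7 | pay 6069 | balance=24108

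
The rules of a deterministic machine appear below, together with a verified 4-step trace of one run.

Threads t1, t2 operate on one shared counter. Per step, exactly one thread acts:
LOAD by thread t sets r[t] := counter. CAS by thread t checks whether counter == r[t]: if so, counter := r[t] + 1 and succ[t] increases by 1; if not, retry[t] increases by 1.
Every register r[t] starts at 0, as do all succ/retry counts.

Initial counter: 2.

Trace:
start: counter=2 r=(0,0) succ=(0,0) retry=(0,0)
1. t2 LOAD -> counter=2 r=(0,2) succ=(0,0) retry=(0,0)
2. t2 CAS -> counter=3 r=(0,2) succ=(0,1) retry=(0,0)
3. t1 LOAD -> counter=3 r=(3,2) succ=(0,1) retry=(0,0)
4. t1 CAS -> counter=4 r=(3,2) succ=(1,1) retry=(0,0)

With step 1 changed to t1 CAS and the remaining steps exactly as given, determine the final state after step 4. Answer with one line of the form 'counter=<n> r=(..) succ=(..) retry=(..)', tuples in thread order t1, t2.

(re-executing from step 1 with the substitution; state before step 1: counter=2 r=(0,0) succ=(0,0) retry=(0,0))
1. t1 CAS -> counter=2 r=(0,0) succ=(0,0) retry=(1,0)
2. t2 CAS -> counter=2 r=(0,0) succ=(0,0) retry=(1,1)
3. t1 LOAD -> counter=2 r=(2,0) succ=(0,0) retry=(1,1)
4. t1 CAS -> counter=3 r=(2,0) succ=(1,0) retry=(1,1)

counter=3 r=(2,0) succ=(1,0) retry=(1,1)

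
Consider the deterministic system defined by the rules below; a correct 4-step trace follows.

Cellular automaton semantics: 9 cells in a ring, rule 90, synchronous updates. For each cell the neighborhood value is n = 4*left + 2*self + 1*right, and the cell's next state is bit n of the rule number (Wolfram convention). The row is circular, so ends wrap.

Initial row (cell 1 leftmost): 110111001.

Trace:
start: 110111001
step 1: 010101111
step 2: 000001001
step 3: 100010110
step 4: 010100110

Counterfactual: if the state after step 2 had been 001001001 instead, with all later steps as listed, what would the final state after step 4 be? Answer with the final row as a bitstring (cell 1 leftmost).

state after step 2 := 001001001
step 3: 110110110
step 4: 110110110

110110110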